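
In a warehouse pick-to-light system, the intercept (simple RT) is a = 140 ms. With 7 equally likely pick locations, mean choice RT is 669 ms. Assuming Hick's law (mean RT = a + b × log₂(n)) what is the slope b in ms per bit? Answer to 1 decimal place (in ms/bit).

188.4 ms/bit

b = (669 − 140) / log₂(7) = 529 / 2.8074 = 188.434 ms/bit.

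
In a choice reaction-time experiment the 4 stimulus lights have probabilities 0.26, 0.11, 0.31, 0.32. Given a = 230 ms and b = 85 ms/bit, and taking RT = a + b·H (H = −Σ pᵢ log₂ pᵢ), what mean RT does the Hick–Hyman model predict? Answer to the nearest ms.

Entropy contributions −pᵢ log₂ pᵢ: 0.5053, 0.3503, 0.5238, 0.5260; sum H = 1.9054 bits.
RT = a + bH = 230 + 85·1.9054 = 391.96 ms.

392 ms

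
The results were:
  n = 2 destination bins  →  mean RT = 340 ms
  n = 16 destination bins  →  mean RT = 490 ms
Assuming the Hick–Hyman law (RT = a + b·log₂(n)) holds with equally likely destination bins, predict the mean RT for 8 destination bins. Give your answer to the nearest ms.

440 ms

With log₂ n on the abscissa the relation is linear; from the two conditions:
  b = (490 − 340) / (log₂ 16 − log₂ 2) = 150 / (4 − 1) = 50 ms/bit
  a = 340 − 50 × 1 = 290 ms
Then RT(8) = 290 + 50 × log₂ 8 = 290 + 50 × 3 ≈ 440.000 ms.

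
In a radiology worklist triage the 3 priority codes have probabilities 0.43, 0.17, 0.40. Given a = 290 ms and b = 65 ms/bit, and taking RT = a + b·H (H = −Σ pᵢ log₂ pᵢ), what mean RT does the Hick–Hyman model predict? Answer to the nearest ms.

387 ms

H = 0.43·log₂(1/0.43) + 0.17·log₂(1/0.17) + 0.40·log₂(1/0.40) = 1.4869 bits.
RT = 290 + 65 × 1.4869 = 386.65 ms.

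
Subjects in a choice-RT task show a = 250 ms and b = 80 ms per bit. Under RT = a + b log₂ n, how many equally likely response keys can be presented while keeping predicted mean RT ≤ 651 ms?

Information budget: (651 − 250)/80 = 5.0125 bits, so n ≤ 2^5.0125 = 32.278 → at most 32.

32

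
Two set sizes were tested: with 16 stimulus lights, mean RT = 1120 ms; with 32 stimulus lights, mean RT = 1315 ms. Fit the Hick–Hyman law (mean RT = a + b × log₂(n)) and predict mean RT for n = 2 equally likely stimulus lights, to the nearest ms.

535 ms

With log₂ n on the abscissa the relation is linear; from the two conditions:
  b = (1315 − 1120) / (log₂ 32 − log₂ 16) = 195 / (5 − 4) = 195 ms/bit
  a = 1120 − 195 × 4 = 340 ms
Then RT(2) = 340 + 195 × log₂ 2 = 340 + 195 × 1 ≈ 535.000 ms.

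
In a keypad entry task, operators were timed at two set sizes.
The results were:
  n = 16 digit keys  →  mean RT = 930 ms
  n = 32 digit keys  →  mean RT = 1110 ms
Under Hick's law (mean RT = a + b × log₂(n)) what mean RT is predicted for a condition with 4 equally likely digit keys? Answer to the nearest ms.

570 ms

Fit slope and intercept:
  b = (1110 − 930) / (log₂ 32 − log₂ 16) = 180 / (5 − 4) = 180 ms/bit
  a = 930 − 180 × 4 = 210 ms
Then RT(4) = 210 + 180 × log₂ 4 = 210 + 180 × 2 ≈ 570.000 ms.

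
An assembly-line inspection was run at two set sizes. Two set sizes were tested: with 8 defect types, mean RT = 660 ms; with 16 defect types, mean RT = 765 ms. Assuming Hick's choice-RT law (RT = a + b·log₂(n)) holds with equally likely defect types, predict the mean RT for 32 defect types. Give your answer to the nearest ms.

RT is linear in log₂ n, so two points fix the line:
  b = (765 − 660) / (log₂ 16 − log₂ 8) = 105 / (4 − 3) = 105 ms/bit
  a = 660 − 105 × 3 = 345 ms
Then RT(32) = 345 + 105 × log₂ 32 = 345 + 105 × 5 ≈ 870.000 ms.

870 ms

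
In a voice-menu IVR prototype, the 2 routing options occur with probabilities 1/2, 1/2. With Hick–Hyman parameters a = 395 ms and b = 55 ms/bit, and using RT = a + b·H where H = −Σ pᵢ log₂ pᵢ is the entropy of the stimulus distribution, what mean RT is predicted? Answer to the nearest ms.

450 ms

Each term −pᵢ log₂ pᵢ: 0.5·1 + 0.5·1; summed, H = 1.000 bits.
Mean RT = a + bH = 395 + 55·1.000 = 450.00 ms.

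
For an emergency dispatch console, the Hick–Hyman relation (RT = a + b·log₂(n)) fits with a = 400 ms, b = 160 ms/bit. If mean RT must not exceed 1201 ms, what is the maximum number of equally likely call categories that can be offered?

160·log₂ n ≤ 1201 − 400 = 801, giving log₂ n ≤ 5.0062 and n ≤ 32.139. The largest whole number is 32.

32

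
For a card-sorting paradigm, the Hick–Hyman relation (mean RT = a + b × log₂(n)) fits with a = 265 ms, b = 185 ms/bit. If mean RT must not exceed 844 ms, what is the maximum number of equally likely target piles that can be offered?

Set 265 + 185·log₂ n ≤ 844 → log₂ n ≤ (844 − 265)/185 = 3.1297.
So n ≤ 2^3.1297 = 8.753; the largest integer n is 8.

8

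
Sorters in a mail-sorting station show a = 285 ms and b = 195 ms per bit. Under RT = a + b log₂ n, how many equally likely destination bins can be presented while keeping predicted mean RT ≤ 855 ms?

7

Information budget: (855 − 285)/195 = 2.9231 bits, so n ≤ 2^2.9231 = 7.585 → at most 7.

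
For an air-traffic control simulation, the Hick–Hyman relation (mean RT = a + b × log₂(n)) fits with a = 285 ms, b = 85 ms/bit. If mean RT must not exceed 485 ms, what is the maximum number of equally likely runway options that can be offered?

Set 285 + 85·log₂ n ≤ 485 → log₂ n ≤ (485 − 285)/85 = 2.3529.
So n ≤ 2^2.3529 = 5.109; the largest integer n is 5.

5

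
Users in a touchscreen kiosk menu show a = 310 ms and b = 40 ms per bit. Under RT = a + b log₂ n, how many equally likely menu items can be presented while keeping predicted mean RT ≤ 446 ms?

10

Set 310 + 40·log₂ n ≤ 446 → log₂ n ≤ (446 − 310)/40 = 3.4000.
So n ≤ 2^3.4000 = 10.556; the largest integer n is 10.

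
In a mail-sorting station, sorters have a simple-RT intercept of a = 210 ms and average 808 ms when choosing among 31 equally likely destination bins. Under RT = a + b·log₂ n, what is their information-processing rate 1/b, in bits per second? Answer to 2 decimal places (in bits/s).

8.28 bits/s

b = (808 − 210)/log₂ 31 = 598/4.9542 = 120.706 ms per bit = 0.12071 s/bit; the reciprocal is 8.285 bits/s.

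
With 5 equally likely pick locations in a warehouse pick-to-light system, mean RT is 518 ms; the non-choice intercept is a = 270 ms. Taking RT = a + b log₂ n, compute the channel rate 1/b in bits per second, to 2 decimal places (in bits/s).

9.36 bits/s

Choice component = 518 − 270 = 248 ms over log₂(5) = 2.3219 bits.
b = 248 / 2.3219 = 106.808 ms/bit, so 1/b = 9.363 bits/s.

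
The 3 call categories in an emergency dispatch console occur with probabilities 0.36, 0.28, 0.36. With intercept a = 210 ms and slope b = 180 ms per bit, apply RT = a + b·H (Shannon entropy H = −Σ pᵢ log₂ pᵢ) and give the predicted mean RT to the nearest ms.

494 ms

H = 0.36·log₂(1/0.36) + 0.28·log₂(1/0.28) + 0.36·log₂(1/0.36) = 1.5755 bits.
RT = 210 + 180 × 1.5755 = 493.58 ms.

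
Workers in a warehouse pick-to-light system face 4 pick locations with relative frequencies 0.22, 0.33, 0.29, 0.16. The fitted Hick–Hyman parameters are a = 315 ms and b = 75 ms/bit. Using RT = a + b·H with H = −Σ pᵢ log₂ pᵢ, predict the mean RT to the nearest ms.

461 ms

Entropy contributions −pᵢ log₂ pᵢ: 0.4806, 0.5278, 0.5179, 0.4230; sum H = 1.9493 bits.
RT = a + bH = 315 + 75·1.9493 = 461.20 ms.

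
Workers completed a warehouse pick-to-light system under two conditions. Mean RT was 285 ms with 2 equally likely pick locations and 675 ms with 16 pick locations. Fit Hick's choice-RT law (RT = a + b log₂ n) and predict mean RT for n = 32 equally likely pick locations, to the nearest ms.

With log₂ n on the abscissa the relation is linear; from the two conditions:
  b = (675 − 285) / (log₂ 16 − log₂ 2) = 390 / (4 − 1) = 130 ms/bit
  a = 285 − 130 × 1 = 155 ms
Then RT(32) = 155 + 130 × log₂ 32 = 155 + 130 × 5 ≈ 805.000 ms.

805 ms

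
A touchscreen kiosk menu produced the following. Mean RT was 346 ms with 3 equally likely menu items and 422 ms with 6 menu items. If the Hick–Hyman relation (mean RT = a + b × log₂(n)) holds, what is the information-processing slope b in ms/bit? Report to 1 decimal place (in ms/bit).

76.0 ms/bit

The slope on a log₂ axis is (422 − 346) / (2.5850 − 1.5850) = 76.000 ms/bit.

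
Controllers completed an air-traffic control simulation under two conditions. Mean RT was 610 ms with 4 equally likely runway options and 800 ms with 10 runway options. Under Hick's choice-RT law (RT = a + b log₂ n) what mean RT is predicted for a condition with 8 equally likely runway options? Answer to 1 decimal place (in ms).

753.7 ms

With log₂ n on the abscissa the relation is linear; from the two conditions:
  b = (800 − 610) / (log₂ 10 − log₂ 4) = 190 / (3.3219 − 2) = 143.729 ms/bit
  a = 610 − 143.729 × 2 = 322.541 ms
Then RT(8) = 322.541 + 143.729 × log₂ 8 = 322.541 + 143.729 × 3 ≈ 753.729 ms.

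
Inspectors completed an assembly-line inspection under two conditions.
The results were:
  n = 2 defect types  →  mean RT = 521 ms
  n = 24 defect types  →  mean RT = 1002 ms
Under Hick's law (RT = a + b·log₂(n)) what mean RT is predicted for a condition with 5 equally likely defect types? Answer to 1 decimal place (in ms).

698.4 ms

RT is linear in log₂ n, so two points fix the line:
  b = (1002 − 521) / (log₂ 24 − log₂ 2) = 481 / (4.5850 − 1) = 134.172 ms/bit
  a = 521 − 134.172 × 1 = 386.828 ms
Then RT(5) = 386.828 + 134.172 × log₂ 5 = 386.828 + 134.172 × 2.3219 ≈ 698.365 ms.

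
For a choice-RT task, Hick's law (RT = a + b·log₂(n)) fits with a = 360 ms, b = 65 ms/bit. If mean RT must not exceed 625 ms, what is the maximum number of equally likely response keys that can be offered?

65·log₂ n ≤ 625 − 360 = 265, giving log₂ n ≤ 4.0769 and n ≤ 16.876. The largest whole number is 16.

16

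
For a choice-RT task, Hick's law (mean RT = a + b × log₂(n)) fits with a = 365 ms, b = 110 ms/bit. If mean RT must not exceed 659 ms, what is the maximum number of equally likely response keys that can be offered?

110·log₂ n ≤ 659 − 365 = 294, giving log₂ n ≤ 2.6727 and n ≤ 6.376. The largest whole number is 6.

6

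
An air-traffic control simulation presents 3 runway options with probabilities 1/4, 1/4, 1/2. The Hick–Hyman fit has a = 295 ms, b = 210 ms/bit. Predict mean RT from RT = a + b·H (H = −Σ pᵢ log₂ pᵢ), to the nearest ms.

610 ms

Each term −pᵢ log₂ pᵢ: 0.25·2 + 0.25·2 + 0.5·1; summed, H = 1.500 bits.
Mean RT = a + bH = 295 + 210·1.500 = 610.00 ms.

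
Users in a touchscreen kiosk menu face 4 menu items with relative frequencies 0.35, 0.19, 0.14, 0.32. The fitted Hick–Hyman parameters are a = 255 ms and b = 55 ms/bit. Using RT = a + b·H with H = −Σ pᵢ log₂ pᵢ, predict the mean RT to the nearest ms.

H = 0.35·log₂(1/0.35) + 0.19·log₂(1/0.19) + 0.14·log₂(1/0.14) + 0.32·log₂(1/0.32) = 1.9085 bits.
RT = 255 + 55 × 1.9085 = 359.97 ms.

360 ms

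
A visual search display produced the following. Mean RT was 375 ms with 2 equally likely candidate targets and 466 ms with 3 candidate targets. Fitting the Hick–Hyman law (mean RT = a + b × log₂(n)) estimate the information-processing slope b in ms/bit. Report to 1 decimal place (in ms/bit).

155.6 ms/bit

The slope on a log₂ axis is (466 − 375) / (1.5850 − 1) = 155.566 ms/bit.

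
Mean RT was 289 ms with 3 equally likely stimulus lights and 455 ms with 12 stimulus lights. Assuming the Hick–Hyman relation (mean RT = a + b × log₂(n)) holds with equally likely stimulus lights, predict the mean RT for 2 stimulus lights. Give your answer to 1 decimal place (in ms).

240.4 ms

RT is linear in log₂ n, so two points fix the line:
  b = (455 − 289) / (log₂ 12 − log₂ 3) = 166 / (3.5850 − 1.5850) = 83.000 ms/bit
  a = 289 − 83.000 × 1.5850 = 157.448 ms
Then RT(2) = 157.448 + 83.000 × log₂ 2 = 157.448 + 83.000 × 1 ≈ 240.448 ms.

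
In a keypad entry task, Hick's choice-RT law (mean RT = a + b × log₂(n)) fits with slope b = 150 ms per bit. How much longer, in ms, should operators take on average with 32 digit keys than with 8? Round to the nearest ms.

The intercept a cancels: ΔRT = b·(log₂ n₂ − log₂ n₁) = b·log₂(n₂/n₁).
log₂(32) − log₂(8) = log₂(32/8) = log₂(4) = 2.
ΔRT = 150 × 2.0000 = 300.000 ms.

300 ms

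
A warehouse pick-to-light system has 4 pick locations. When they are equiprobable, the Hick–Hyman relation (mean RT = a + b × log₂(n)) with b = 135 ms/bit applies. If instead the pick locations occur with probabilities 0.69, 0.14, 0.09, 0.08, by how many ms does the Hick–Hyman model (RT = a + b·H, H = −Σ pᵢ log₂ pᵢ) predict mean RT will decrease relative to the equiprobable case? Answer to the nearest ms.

85 ms

The RT saving is b·ΔH. Equiprobable H₀ = log₂(4) = 2.0000 bits; with the given probabilities H = 1.3707 bits.
b·(H₀ − H) = 135 × (2.0000 − 1.3707) = 84.96 ms.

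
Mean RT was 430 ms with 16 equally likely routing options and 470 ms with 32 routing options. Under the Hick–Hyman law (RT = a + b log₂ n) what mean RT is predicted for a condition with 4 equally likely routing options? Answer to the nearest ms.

Fit slope and intercept:
  b = (470 − 430) / (log₂ 32 − log₂ 16) = 40 / (5 − 4) = 40 ms/bit
  a = 430 − 40 × 4 = 270 ms
Then RT(4) = 270 + 40 × log₂ 4 = 270 + 40 × 2 ≈ 350.000 ms.

350 ms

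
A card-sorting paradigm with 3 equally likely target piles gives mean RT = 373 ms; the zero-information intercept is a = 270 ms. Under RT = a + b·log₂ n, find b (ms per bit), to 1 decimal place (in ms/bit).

3 alternatives carry log₂ 3 = 1.5850 bits; the choice cost is 373 − 270 = 103 ms, so b = 103/1.5850 = 64.986 ms/bit.

65.0 ms/bit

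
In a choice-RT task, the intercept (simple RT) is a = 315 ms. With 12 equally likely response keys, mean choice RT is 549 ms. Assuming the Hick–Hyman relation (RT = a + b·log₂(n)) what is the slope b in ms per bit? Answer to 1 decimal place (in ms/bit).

log₂(12) = 3.5850 bits.
b = (RT − a)/log₂ n = (549 − 315) / 3.5850 = 65.273 ms/bit.

65.3 ms/bit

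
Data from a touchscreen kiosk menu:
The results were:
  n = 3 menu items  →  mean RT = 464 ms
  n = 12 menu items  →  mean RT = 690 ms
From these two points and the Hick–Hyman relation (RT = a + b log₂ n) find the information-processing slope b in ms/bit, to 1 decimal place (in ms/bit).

113.0 ms/bit

b = (RT₂ − RT₁)/(log₂ n₂ − log₂ n₁) = (690 − 464)/(3.5850 − 1.5850) = 113.000 ms/bit.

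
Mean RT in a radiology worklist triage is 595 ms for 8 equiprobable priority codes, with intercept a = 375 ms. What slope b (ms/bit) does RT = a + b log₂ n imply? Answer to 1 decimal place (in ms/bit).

73.3 ms/bit

8 alternatives carry log₂ 8 = 3 bits; the choice cost is 595 − 375 = 220 ms, so b = 220/3 = 73.333 ms/bit.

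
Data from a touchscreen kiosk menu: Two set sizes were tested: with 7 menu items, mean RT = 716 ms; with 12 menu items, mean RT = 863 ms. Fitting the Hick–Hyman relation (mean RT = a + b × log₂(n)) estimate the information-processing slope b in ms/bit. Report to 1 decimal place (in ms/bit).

Slope: b = (863 − 716) / (log₂ 12 − log₂ 7) = 147/0.7776 = 189.041 ms/bit.

189.0 ms/bit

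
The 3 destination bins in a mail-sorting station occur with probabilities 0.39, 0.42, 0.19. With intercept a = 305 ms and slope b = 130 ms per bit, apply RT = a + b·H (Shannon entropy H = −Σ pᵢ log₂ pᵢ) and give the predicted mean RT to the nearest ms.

501 ms

H = 0.39·log₂(1/0.39) + 0.42·log₂(1/0.42) + 0.19·log₂(1/0.19) = 1.5107 bits.
RT = 305 + 130 × 1.5107 = 501.39 ms.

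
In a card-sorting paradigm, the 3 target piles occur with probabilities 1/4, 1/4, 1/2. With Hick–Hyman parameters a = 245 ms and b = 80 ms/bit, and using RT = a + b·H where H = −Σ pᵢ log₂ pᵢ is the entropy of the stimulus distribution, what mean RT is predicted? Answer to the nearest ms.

365 ms

H = −Σ pᵢ log₂ pᵢ = 0.25·2 + 0.25·2 + 0.5·1 = 1.500 bits.
RT = 245 + 80 × 1.500 = 365.00 ms.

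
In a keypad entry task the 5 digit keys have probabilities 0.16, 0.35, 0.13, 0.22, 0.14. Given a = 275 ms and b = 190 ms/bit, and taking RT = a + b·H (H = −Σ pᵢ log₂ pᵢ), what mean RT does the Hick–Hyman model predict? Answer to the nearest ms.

696 ms

H = 0.16·log₂(1/0.16) + 0.35·log₂(1/0.35) + 0.13·log₂(1/0.13) + 0.22·log₂(1/0.22) + 0.14·log₂(1/0.14) = 2.2134 bits.
RT = 275 + 190 × 2.2134 = 695.55 ms.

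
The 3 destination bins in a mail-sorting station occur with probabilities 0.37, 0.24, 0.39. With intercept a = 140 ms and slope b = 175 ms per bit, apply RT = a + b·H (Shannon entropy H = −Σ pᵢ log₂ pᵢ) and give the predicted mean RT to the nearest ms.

H = 0.37·log₂(1/0.37) + 0.24·log₂(1/0.24) + 0.39·log₂(1/0.39) = 1.5547 bits.
RT = 140 + 175 × 1.5547 = 412.07 ms.

412 ms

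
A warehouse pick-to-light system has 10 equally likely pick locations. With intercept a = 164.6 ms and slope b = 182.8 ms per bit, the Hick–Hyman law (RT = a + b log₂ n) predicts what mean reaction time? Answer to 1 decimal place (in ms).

log₂(10) = 3.3219 bits, so RT = 164.6 + 182.8 × 3.3219 ≈ 771.848 ms.

771.8 ms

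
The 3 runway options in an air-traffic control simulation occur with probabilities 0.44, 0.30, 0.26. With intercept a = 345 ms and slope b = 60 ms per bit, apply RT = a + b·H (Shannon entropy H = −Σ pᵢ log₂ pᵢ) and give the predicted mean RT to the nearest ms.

438 ms

Entropy contributions −pᵢ log₂ pᵢ: 0.5211, 0.5211, 0.5053; sum H = 1.5475 bits.
RT = a + bH = 345 + 60·1.5475 = 437.85 ms.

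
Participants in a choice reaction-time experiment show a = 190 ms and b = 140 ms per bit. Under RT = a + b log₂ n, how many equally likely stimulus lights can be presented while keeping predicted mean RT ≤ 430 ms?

3

140·log₂ n ≤ 430 − 190 = 240, giving log₂ n ≤ 1.7143 and n ≤ 3.281. The largest whole number is 3.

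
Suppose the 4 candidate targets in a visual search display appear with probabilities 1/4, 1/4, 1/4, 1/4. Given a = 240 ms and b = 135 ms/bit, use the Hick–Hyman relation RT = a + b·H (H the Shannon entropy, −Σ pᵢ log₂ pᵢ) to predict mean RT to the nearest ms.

510 ms

Each term −pᵢ log₂ pᵢ: 0.25·2 + 0.25·2 + 0.25·2 + 0.25·2; summed, H = 2.000 bits.
Mean RT = a + bH = 240 + 135·2.000 = 510.00 ms.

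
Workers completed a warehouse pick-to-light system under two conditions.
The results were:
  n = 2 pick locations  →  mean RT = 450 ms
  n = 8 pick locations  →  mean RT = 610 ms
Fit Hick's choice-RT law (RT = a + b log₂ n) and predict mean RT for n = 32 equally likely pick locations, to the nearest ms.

770 ms

Solve the two-equation system in a and b:
  b = (610 − 450) / (log₂ 8 − log₂ 2) = 160 / (3 − 1) = 80 ms/bit
  a = 450 − 80 × 1 = 370 ms
Then RT(32) = 370 + 80 × log₂ 32 = 370 + 80 × 5 ≈ 770.000 ms.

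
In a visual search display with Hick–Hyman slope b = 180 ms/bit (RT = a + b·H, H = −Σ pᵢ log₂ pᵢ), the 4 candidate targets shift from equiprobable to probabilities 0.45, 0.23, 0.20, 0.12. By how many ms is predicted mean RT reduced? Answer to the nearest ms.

29 ms

Equiprobable entropy H₀ = log₂ 4 = 2.0000 bits.
Skewed entropy H = −Σ pᵢ log₂ pᵢ = 1.8375 bits.
ΔRT = b·(H₀ − H) = 180 × 0.1625 = 29.25 ms.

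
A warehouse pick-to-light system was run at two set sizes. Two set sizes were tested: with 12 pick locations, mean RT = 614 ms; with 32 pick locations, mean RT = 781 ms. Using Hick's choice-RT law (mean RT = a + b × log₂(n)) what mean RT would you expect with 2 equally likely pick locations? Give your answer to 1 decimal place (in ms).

RT is linear in log₂ n, so two points fix the line:
  b = (781 − 614) / (log₂ 32 − log₂ 12) = 167 / (5 − 3.5850) = 118.018 ms/bit
  a = 614 − 118.018 × 3.5850 = 190.910 ms
Then RT(2) = 190.910 + 118.018 × log₂ 2 = 190.910 + 118.018 × 1 ≈ 308.928 ms.

308.9 ms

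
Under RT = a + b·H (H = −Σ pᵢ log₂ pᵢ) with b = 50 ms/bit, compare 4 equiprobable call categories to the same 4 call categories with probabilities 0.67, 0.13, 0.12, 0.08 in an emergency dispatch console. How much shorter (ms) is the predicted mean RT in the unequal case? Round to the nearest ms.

The RT saving is b·ΔH. Equiprobable H₀ = log₂(4) = 2.0000 bits; with the given probabilities H = 1.4283 bits.
b·(H₀ − H) = 50 × (2.0000 − 1.4283) = 28.58 ms.

29 ms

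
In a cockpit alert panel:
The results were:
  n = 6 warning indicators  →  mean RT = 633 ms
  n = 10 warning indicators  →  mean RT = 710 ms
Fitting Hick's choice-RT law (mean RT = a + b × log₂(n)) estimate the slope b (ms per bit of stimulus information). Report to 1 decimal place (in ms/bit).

The slope on a log₂ axis is (710 − 633) / (3.3219 − 2.5850) = 104.482 ms/bit.

104.5 ms/bit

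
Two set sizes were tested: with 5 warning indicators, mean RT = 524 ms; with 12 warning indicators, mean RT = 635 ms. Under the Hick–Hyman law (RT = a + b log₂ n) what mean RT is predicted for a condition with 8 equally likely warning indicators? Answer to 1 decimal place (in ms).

Solve the two-equation system in a and b:
  b = (635 − 524) / (log₂ 12 − log₂ 5) = 111 / (3.5850 − 2.3219) = 87.884 ms/bit
  a = 524 − 87.884 × 2.3219 = 319.941 ms
Then RT(8) = 319.941 + 87.884 × log₂ 8 = 319.941 + 87.884 × 3 ≈ 583.591 ms.

583.6 ms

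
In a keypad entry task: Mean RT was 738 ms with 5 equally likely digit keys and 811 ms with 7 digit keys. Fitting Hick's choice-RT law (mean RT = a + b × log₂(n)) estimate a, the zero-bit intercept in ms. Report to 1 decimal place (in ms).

b = (RT₂ − RT₁)/(log₂ n₂ − log₂ n₁) = (811 − 738)/(2.8074 − 2.3219) = 150.383 ms/bit.
a = RT₁ − b·log₂ n₁ = 738 − 150.383 × 2.3219 = 388.821 ms.

388.8 ms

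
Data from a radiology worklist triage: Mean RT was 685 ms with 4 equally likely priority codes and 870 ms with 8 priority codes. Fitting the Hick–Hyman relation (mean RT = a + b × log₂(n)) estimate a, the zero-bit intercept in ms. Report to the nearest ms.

The slope on a log₂ axis is (870 − 685) / (3 − 2) = 185 ms/bit.
a = RT₁ − b·log₂ n₁ = 685 − 185 × 2 = 315.000 ms.

315 ms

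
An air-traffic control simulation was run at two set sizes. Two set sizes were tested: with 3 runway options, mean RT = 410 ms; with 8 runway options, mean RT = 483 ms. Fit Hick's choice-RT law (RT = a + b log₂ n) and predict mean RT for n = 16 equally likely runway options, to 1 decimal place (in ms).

Fit slope and intercept:
  b = (483 − 410) / (log₂ 8 − log₂ 3) = 73 / (3 − 1.5850) = 51.589 ms/bit
  a = 410 − 51.589 × 1.5850 = 328.234 ms
Then RT(16) = 328.234 + 51.589 × log₂ 16 = 328.234 + 51.589 × 4 ≈ 534.589 ms.

534.6 ms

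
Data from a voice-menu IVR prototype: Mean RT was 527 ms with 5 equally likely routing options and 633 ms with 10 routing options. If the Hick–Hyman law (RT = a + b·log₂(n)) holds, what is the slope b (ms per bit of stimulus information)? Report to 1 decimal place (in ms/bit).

106.0 ms/bit

b = (RT₂ − RT₁)/(log₂ n₂ − log₂ n₁) = (633 − 527)/(3.3219 − 2.3219) = 106.000 ms/bit.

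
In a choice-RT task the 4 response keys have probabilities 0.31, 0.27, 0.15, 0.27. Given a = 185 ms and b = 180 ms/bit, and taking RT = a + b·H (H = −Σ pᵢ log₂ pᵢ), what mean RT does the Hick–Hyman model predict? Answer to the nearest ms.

537 ms

H = 0.31·log₂(1/0.31) + 0.27·log₂(1/0.27) + 0.15·log₂(1/0.15) + 0.27·log₂(1/0.27) = 1.9544 bits.
RT = 185 + 180 × 1.9544 = 536.79 ms.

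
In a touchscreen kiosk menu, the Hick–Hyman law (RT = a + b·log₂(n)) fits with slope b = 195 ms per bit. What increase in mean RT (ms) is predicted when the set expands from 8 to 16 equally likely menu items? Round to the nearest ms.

195 ms

The intercept a cancels: ΔRT = b·(log₂ n₂ − log₂ n₁) = b·log₂(n₂/n₁).
log₂(16) − log₂(8) = log₂(16/8) = log₂(2) = 1.
ΔRT = 195 × 1.0000 = 195.000 ms.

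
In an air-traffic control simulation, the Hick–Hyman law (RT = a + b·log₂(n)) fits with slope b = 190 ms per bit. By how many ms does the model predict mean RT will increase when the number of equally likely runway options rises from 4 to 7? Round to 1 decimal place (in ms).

153.4 ms

The intercept a cancels: ΔRT = b·(log₂ n₂ − log₂ n₁) = b·log₂(n₂/n₁).
log₂(7) − log₂(4) = 2.8074 − 2 = 0.8074.
ΔRT = 190 × 0.8074 = 153.397 ms.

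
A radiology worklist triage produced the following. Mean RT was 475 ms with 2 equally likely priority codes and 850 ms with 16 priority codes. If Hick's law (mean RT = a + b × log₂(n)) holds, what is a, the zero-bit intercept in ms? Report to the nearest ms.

350 ms

b = (RT₂ − RT₁)/(log₂ n₂ − log₂ n₁) = (850 − 475)/(4 − 1) = 125 ms/bit.
a = RT₁ − b·log₂ n₁ = 475 − 125 × 1 = 350.000 ms.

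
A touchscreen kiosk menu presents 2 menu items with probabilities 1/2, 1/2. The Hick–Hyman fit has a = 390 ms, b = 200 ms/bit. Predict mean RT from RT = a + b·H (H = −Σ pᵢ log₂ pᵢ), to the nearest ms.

590 ms

H = −Σ pᵢ log₂ pᵢ = 0.5·1 + 0.5·1 = 1.000 bits.
RT = 390 + 200 × 1.000 = 590.00 ms.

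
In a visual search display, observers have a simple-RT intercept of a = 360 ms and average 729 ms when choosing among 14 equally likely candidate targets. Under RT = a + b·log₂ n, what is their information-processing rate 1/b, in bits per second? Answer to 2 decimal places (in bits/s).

10.32 bits/s

Choice component = 729 − 360 = 369 ms over log₂(14) = 3.8074 bits.
b = 369 / 3.8074 = 96.918 ms/bit, so 1/b = 10.318 bits/s.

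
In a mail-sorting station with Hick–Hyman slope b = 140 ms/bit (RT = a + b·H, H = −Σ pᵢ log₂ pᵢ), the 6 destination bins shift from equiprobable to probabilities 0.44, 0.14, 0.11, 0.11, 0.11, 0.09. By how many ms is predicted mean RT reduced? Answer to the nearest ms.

The RT saving is b·ΔH. Equiprobable H₀ = log₂(6) = 2.5850 bits; with the given probabilities H = 2.2818 bits.
b·(H₀ − H) = 140 × (2.5850 − 2.2818) = 42.45 ms.

42 ms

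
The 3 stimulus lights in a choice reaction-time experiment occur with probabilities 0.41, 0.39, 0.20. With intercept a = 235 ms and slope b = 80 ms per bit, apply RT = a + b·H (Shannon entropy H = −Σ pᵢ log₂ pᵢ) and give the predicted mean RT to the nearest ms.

Entropy contributions −pᵢ log₂ pᵢ: 0.5274, 0.5298, 0.4644; sum H = 1.5216 bits.
RT = a + bH = 235 + 80·1.5216 = 356.73 ms.

357 ms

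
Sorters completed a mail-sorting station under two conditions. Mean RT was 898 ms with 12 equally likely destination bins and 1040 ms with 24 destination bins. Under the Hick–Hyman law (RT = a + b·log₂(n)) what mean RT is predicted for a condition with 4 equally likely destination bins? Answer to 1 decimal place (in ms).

Fit slope and intercept:
  b = (1040 − 898) / (log₂ 24 − log₂ 12) = 142 / (4.5850 − 3.5850) = 142.000 ms/bit
  a = 898 − 142.000 × 3.5850 = 388.935 ms
Then RT(4) = 388.935 + 142.000 × log₂ 4 = 388.935 + 142.000 × 2 ≈ 672.935 ms.

672.9 ms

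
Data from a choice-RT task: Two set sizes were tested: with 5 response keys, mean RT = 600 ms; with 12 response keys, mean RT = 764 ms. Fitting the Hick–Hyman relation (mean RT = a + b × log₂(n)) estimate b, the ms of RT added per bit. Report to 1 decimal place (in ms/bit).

129.8 ms/bit

The slope on a log₂ axis is (764 − 600) / (3.5850 − 2.3219) = 129.846 ms/bit.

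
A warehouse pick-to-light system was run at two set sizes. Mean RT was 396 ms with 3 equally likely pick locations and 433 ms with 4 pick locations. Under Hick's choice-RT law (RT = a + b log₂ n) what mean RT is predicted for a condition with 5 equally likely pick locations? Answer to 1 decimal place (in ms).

461.7 ms

Solve the two-equation system in a and b:
  b = (433 − 396) / (log₂ 4 − log₂ 3) = 37 / (2 − 1.5850) = 89.149 ms/bit
  a = 396 − 89.149 × 1.5850 = 254.703 ms
Then RT(5) = 254.703 + 89.149 × log₂ 5 = 254.703 + 89.149 × 2.3219 ≈ 461.699 ms.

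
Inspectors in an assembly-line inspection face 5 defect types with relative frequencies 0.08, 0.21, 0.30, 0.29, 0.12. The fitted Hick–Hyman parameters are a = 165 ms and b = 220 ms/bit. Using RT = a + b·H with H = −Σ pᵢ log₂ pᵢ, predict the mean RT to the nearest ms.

642 ms

Entropy contributions −pᵢ log₂ pᵢ: 0.2915, 0.4728, 0.5211, 0.5179, 0.3671; sum H = 2.1704 bits.
RT = a + bH = 165 + 220·2.1704 = 642.49 ms.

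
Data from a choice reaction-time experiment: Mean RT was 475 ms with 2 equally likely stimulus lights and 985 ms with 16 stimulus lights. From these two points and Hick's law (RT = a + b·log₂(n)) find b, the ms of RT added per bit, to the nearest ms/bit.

The slope on a log₂ axis is (985 − 475) / (4 − 1) = 170 ms/bit.

170 ms/bit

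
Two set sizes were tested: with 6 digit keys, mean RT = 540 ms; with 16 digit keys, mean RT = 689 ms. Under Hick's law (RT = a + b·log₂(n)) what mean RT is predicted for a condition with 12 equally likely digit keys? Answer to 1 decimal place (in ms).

RT is linear in log₂ n, so two points fix the line:
  b = (689 − 540) / (log₂ 16 − log₂ 6) = 149 / (4 − 2.5850) = 105.298 ms/bit
  a = 540 − 105.298 × 2.5850 = 267.810 ms
Then RT(12) = 267.810 + 105.298 × log₂ 12 = 267.810 + 105.298 × 3.5850 ≈ 645.298 ms.

645.3 ms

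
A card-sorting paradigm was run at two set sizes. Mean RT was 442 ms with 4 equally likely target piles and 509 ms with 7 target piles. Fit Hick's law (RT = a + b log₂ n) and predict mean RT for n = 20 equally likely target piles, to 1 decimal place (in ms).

634.7 ms

Solve the two-equation system in a and b:
  b = (509 − 442) / (log₂ 7 − log₂ 4) = 67 / (2.8074 − 2) = 82.987 ms/bit
  a = 442 − 82.987 × 2 = 276.026 ms
Then RT(20) = 276.026 + 82.987 × log₂ 20 = 276.026 + 82.987 × 4.3219 ≈ 634.690 ms.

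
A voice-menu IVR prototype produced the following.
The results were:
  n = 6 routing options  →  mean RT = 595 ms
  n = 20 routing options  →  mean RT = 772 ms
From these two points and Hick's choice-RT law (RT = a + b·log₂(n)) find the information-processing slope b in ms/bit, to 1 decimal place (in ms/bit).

b = (RT₂ − RT₁)/(log₂ n₂ − log₂ n₁) = (772 − 595)/(4.3219 − 2.5850) = 101.902 ms/bit.

101.9 ms/bit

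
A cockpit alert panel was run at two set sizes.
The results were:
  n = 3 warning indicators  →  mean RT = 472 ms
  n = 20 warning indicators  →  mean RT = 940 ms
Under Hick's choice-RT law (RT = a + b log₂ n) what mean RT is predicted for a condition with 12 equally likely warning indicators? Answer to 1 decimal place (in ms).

With log₂ n on the abscissa the relation is linear; from the two conditions:
  b = (940 − 472) / (log₂ 20 − log₂ 3) = 468 / (4.3219 − 1.5850) = 170.992 ms/bit
  a = 472 − 170.992 × 1.5850 = 200.984 ms
Then RT(12) = 200.984 + 170.992 × log₂ 12 = 200.984 + 170.992 × 3.5850 ≈ 813.985 ms.

814.0 ms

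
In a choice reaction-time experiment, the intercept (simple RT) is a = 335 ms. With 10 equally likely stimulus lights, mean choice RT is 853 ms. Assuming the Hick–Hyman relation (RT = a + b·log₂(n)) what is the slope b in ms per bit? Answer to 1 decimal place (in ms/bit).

155.9 ms/bit

10 alternatives carry log₂ 10 = 3.3219 bits; the choice cost is 853 − 335 = 518 ms, so b = 518/3.3219 = 155.934 ms/bit.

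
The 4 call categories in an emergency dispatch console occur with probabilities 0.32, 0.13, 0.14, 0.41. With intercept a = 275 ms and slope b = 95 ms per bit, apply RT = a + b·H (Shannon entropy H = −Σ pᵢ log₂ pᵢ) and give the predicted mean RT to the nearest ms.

H = 0.32·log₂(1/0.32) + 0.13·log₂(1/0.13) + 0.14·log₂(1/0.14) + 0.41·log₂(1/0.41) = 1.8332 bits.
RT = 275 + 95 × 1.8332 = 449.15 ms.

449 ms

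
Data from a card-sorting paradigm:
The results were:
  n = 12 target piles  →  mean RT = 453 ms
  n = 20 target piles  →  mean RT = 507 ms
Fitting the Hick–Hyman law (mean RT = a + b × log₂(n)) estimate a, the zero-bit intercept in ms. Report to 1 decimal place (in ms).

190.3 ms

b = (RT₂ − RT₁)/(log₂ n₂ − log₂ n₁) = (507 − 453)/(4.3219 − 3.5850) = 73.273 ms/bit.
Intercept: a = 453 − 73.273·log₂(12) = 190.317 ms.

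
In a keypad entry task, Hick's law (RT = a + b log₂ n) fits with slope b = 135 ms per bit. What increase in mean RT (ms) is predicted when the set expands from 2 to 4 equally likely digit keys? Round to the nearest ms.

135 ms

The intercept a cancels: ΔRT = b·(log₂ n₂ − log₂ n₁) = b·log₂(n₂/n₁).
log₂(4) − log₂(2) = log₂(4/2) = log₂(2) = 1.
ΔRT = 135 × 1.0000 = 135.000 ms.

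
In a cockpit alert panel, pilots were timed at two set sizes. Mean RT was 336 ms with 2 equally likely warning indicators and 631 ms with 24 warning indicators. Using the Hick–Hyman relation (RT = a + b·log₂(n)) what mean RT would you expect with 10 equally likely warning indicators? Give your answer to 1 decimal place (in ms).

Solve the two-equation system in a and b:
  b = (631 − 336) / (log₂ 24 − log₂ 2) = 295 / (4.5850 − 1) = 82.288 ms/bit
  a = 336 − 82.288 × 1 = 253.712 ms
Then RT(10) = 253.712 + 82.288 × log₂ 10 = 253.712 + 82.288 × 3.3219 ≈ 527.067 ms.

527.1 ms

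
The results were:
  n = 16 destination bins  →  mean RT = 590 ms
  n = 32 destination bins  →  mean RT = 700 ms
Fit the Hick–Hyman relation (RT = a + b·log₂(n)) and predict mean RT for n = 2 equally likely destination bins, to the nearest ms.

260 ms

RT is linear in log₂ n, so two points fix the line:
  b = (700 − 590) / (log₂ 32 − log₂ 16) = 110 / (5 − 4) = 110 ms/bit
  a = 590 − 110 × 4 = 150 ms
Then RT(2) = 150 + 110 × log₂ 2 = 150 + 110 × 1 ≈ 260.000 ms.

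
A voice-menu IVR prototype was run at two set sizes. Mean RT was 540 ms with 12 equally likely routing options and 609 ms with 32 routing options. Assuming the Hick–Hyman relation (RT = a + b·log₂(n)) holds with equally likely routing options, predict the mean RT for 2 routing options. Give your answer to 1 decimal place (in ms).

414.0 ms

RT is linear in log₂ n, so two points fix the line:
  b = (609 − 540) / (log₂ 32 − log₂ 12) = 69 / (5 − 3.5850) = 48.762 ms/bit
  a = 540 − 48.762 × 3.5850 = 365.190 ms
Then RT(2) = 365.190 + 48.762 × log₂ 2 = 365.190 + 48.762 × 1 ≈ 413.952 ms.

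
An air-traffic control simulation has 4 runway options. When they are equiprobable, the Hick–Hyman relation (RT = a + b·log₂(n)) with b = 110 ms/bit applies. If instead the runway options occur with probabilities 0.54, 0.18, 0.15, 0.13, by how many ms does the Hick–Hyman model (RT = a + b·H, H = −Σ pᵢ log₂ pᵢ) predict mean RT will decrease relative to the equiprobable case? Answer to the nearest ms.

31 ms

Equiprobable entropy H₀ = log₂ 4 = 2.0000 bits.
Skewed entropy H = −Σ pᵢ log₂ pᵢ = 1.7185 bits.
ΔRT = b·(H₀ − H) = 110 × 0.2815 = 30.96 ms.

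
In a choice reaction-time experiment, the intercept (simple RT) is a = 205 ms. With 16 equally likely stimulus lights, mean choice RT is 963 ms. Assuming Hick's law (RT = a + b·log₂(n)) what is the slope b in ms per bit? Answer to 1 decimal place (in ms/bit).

log₂(16) = 4 bits.
b = (RT − a)/log₂ n = (963 − 205) / 4 = 189.500 ms/bit.

189.5 ms/bit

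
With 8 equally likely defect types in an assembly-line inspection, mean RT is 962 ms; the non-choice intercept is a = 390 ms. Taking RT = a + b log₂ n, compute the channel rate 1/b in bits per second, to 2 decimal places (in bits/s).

Choice component = 962 − 390 = 572 ms over log₂(8) = 3 bits.
b = 572 / 3 = 190.667 ms/bit, so 1/b = 5.245 bits/s.

5.24 bits/s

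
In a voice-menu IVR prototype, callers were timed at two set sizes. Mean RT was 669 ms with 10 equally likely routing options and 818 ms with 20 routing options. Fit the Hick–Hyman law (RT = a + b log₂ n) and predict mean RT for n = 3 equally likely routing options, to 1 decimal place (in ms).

Fit slope and intercept:
  b = (818 − 669) / (log₂ 20 − log₂ 10) = 149 / (4.3219 − 3.3219) = 149.000 ms/bit
  a = 669 − 149.000 × 3.3219 = 174.033 ms
Then RT(3) = 174.033 + 149.000 × log₂ 3 = 174.033 + 149.000 × 1.5850 ≈ 410.192 ms.

410.2 ms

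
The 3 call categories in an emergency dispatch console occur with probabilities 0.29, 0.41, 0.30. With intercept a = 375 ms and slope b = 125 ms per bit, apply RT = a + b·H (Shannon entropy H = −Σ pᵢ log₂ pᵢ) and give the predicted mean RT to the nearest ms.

H = 0.29·log₂(1/0.29) + 0.41·log₂(1/0.41) + 0.30·log₂(1/0.30) = 1.5664 bits.
RT = 375 + 125 × 1.5664 = 570.80 ms.

571 ms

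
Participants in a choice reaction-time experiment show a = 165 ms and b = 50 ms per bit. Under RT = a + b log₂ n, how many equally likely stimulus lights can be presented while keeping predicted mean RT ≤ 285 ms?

5

50·log₂ n ≤ 285 − 165 = 120, giving log₂ n ≤ 2.4000 and n ≤ 5.278. The largest whole number is 5.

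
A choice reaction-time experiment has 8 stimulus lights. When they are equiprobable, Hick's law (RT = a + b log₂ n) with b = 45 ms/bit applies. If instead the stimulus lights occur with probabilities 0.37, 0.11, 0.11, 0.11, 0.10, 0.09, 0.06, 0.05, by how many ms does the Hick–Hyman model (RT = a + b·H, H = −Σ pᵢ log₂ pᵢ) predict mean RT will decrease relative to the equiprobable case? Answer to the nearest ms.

14 ms

Equiprobable entropy H₀ = log₂ 8 = 3.0000 bits.
Skewed entropy H = −Σ pᵢ log₂ pᵢ = 2.6861 bits.
ΔRT = b·(H₀ − H) = 45 × 0.3139 = 14.13 ms.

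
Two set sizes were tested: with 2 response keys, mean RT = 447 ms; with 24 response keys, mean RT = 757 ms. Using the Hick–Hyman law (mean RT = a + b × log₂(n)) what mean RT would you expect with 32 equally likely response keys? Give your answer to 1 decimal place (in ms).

792.9 ms

With log₂ n on the abscissa the relation is linear; from the two conditions:
  b = (757 − 447) / (log₂ 24 − log₂ 2) = 310 / (4.5850 − 1) = 86.472 ms/bit
  a = 447 − 86.472 × 1 = 360.528 ms
Then RT(32) = 360.528 + 86.472 × log₂ 32 = 360.528 + 86.472 × 5 ≈ 792.889 ms.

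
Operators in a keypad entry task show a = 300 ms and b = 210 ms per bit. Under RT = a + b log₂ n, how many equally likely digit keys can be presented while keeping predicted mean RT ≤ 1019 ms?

210·log₂ n ≤ 1019 − 300 = 719, giving log₂ n ≤ 3.4238 and n ≤ 10.732. The largest whole number is 10.

10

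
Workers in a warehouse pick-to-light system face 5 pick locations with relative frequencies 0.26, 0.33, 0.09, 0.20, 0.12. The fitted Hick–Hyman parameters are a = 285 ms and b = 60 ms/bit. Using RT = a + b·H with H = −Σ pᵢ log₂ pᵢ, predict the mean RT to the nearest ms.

Entropy contributions −pᵢ log₂ pᵢ: 0.5053, 0.5278, 0.3127, 0.4644, 0.3671; sum H = 2.1772 bits.
RT = a + bH = 285 + 60·2.1772 = 415.63 ms.

416 ms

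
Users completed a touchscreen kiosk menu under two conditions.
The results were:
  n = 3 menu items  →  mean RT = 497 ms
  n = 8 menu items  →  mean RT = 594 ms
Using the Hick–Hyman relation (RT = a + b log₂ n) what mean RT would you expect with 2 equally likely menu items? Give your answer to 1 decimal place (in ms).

RT is linear in log₂ n, so two points fix the line:
  b = (594 − 497) / (log₂ 8 − log₂ 3) = 97 / (3 − 1.5850) = 68.549 ms/bit
  a = 497 − 68.549 × 1.5850 = 388.352 ms
Then RT(2) = 388.352 + 68.549 × log₂ 2 = 388.352 + 68.549 × 1 ≈ 456.901 ms.

456.9 ms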